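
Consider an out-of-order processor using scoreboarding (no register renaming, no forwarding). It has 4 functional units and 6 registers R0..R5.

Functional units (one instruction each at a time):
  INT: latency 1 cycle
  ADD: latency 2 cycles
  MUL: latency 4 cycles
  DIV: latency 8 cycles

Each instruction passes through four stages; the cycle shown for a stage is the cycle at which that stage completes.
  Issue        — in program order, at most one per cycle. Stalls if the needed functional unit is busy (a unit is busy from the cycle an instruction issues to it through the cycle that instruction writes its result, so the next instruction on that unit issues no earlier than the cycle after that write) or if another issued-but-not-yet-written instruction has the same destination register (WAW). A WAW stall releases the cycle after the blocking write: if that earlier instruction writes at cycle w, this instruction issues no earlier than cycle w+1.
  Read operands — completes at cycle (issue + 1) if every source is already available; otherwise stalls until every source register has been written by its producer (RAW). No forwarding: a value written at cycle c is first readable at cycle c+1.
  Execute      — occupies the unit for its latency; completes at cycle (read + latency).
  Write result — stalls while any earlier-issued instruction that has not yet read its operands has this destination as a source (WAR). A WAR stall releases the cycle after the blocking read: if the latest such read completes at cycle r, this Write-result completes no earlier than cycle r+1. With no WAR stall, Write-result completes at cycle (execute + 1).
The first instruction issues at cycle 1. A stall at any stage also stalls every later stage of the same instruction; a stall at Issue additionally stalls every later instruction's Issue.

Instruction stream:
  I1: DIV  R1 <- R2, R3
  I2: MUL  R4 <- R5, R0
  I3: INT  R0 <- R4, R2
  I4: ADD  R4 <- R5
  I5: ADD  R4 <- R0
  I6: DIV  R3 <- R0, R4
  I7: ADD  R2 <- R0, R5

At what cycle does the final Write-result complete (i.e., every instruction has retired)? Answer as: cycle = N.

cycle 1: issue I1 (DIV)
cycle 2: I1 read-ops, issue I2 (MUL)
cycle 3: I2 read-ops, issue I3 (INT)
cycle 7: I2 finished on MUL
cycle 8: I2→R4
cycle 9: I3 read-ops, issue I4 (ADD)
cycle 10: I1 finished on DIV, I3 finished on INT, I4 read-ops
cycle 11: I1→R1, I3→R0
cycle 12: I4 finished on ADD
cycle 13: I4→R4
cycle 14: issue I5 (ADD)
cycle 15: I5 read-ops, issue I6 (DIV)
cycle 17: I5 finished on ADD
cycle 18: I5→R4
cycle 19: I6 read-ops, issue I7 (ADD)
cycle 20: I7 read-ops
cycle 22: I7 finished on ADD
cycle 23: I7→R2
cycle 27: I6 finished on DIV
cycle 28: I6→R3

cycle = 28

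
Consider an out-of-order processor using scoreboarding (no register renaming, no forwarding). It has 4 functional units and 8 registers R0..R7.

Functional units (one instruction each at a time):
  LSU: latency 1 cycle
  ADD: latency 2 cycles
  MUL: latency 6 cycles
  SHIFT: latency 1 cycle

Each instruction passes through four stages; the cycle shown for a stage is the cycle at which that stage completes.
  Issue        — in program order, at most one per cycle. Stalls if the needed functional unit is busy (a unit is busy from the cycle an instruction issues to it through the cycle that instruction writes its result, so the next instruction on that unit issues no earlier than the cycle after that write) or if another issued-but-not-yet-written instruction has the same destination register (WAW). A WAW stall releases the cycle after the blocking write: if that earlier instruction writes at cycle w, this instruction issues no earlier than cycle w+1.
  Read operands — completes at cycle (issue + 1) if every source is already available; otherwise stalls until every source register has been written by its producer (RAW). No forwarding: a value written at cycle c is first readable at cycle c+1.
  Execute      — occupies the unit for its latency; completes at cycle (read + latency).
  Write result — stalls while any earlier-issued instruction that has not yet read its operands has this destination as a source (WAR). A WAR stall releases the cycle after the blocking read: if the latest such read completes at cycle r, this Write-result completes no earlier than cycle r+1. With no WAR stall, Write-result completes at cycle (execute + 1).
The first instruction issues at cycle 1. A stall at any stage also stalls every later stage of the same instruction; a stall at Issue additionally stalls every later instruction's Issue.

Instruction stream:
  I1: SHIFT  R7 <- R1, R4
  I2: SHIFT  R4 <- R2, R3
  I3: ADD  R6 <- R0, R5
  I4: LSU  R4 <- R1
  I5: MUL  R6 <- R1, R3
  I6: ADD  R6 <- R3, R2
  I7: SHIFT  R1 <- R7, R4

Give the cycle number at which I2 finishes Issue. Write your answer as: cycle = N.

  I1 | 1 | 2 | 3 | 4
  I2 | 5 | 6 | 7 | 8   struct: SHIFT busy until I1 writes@4
  I3 | 6 | 7 | 9 | 10
  I4 | 9 | 10 | 11 | 12   WAW R4: wait I2 write@8
  I5 | 11 | 12 | 18 | 19   WAW R6: wait I3 write@10
  I6 | 20 | 21 | 23 | 24   WAW R6: wait I5 write@19
  I7 | 21 | 22 | 23 | 24

cycle = 5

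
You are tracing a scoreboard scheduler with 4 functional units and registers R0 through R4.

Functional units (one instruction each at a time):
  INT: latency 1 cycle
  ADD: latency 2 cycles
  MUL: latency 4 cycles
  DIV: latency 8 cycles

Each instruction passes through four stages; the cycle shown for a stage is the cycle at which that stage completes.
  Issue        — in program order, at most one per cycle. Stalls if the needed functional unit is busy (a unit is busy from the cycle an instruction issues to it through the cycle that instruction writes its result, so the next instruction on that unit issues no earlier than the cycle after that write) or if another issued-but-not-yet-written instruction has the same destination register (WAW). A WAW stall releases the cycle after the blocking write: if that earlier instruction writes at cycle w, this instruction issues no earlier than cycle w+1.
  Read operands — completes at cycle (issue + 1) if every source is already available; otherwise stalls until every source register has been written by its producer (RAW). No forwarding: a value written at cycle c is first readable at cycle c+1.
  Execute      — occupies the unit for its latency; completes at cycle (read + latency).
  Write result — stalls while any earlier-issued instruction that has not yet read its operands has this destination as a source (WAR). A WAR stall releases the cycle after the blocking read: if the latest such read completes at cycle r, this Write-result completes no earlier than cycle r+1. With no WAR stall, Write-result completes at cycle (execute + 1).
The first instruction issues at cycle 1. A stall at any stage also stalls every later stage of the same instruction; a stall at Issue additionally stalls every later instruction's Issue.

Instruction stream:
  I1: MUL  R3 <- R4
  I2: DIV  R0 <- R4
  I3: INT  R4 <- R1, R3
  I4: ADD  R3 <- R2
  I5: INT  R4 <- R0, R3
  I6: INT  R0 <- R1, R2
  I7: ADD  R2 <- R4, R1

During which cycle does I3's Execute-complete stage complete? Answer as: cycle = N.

cycle = 9

[1] issue I1 (MUL)
[2] I1 read-ops · issue I2 (DIV)
[3] I2 read-ops · issue I3 (INT)
[6] I1 finished on MUL
[7] I1→R3
[8] I3 read-ops · issue I4 (ADD)
[9] I3 finished on INT · I4 read-ops
[10] I3→R4
[11] I2 finished on DIV · I4 finished on ADD · issue I5 (INT)
[12] I2→R0 · I4→R3
[13] I5 read-ops
[14] I5 finished on INT
[15] I5→R4
[16] issue I6 (INT)
[17] I6 read-ops · issue I7 (ADD)
[18] I6 finished on INT · I7 read-ops
[19] I6→R0
[20] I7 finished on ADD
[21] I7→R2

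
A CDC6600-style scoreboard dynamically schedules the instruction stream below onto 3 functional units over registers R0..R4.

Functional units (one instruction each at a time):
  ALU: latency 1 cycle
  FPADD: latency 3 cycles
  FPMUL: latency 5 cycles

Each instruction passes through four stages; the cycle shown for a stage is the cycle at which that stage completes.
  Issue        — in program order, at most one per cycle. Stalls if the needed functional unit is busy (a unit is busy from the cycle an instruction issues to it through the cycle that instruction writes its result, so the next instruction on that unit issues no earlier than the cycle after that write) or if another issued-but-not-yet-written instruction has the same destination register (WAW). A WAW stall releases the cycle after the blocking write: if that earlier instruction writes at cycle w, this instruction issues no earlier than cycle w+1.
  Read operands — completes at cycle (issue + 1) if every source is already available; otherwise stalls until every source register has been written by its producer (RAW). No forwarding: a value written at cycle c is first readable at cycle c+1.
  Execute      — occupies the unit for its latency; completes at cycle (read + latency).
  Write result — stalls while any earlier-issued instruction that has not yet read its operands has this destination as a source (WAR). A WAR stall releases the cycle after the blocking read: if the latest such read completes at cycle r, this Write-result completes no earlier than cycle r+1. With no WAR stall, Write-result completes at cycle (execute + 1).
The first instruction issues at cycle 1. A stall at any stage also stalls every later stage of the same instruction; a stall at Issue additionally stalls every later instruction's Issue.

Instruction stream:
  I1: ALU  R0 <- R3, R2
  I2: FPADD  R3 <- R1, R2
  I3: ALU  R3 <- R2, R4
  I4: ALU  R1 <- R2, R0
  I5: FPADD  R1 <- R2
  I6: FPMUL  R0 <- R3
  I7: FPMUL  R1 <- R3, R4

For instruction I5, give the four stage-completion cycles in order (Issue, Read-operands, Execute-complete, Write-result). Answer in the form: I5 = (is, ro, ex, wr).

[I1] 1/2/3/4
[I2] 2/3/6/7
[I3] 8/9/10/11  (WAW R3: wait I2 write@7)
[I4] 12/13/14/15  (struct: ALU busy until I3 writes@11)
[I5] 16/17/20/21  (WAW R1: wait I4 write@15)
[I6] 17/18/23/24
[I7] 25/26/31/32  (struct: FPMUL busy until I6 writes@24)

I5 = (16, 17, 20, 21)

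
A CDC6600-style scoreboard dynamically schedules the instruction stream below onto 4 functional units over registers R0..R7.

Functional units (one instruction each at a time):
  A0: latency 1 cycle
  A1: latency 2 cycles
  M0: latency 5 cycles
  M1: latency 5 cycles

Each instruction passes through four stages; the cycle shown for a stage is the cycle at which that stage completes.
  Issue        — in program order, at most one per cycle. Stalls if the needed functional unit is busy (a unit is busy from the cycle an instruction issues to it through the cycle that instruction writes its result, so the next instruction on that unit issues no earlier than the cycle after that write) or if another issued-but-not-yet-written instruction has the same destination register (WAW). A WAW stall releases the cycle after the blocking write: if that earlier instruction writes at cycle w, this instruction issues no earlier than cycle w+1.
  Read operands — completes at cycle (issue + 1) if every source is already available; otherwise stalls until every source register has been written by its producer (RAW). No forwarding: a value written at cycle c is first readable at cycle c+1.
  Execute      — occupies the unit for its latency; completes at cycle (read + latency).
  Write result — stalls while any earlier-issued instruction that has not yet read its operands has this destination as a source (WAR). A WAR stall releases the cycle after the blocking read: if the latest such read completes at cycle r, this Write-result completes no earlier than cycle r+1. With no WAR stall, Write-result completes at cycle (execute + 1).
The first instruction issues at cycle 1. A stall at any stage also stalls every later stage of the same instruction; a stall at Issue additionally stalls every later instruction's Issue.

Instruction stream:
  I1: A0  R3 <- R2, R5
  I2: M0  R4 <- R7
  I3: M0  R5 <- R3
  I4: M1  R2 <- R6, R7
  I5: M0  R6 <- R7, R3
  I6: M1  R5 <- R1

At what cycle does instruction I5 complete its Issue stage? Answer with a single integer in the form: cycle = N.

cycle 1: issue I1 (A0)
cycle 2: I1 read-ops, issue I2 (M0)
cycle 3: I1 finished on A0, I2 read-ops
cycle 4: I1→R3
cycle 8: I2 finished on M0
cycle 9: I2→R4
cycle 10: issue I3 (M0)
cycle 11: I3 read-ops, issue I4 (M1)
cycle 12: I4 read-ops
cycle 16: I3 finished on M0
cycle 17: I3→R5, I4 finished on M1
cycle 18: I4→R2, issue I5 (M0)
cycle 19: I5 read-ops, issue I6 (M1)
cycle 20: I6 read-ops
cycle 24: I5 finished on M0
cycle 25: I5→R6, I6 finished on M1
cycle 26: I6→R5

cycle = 18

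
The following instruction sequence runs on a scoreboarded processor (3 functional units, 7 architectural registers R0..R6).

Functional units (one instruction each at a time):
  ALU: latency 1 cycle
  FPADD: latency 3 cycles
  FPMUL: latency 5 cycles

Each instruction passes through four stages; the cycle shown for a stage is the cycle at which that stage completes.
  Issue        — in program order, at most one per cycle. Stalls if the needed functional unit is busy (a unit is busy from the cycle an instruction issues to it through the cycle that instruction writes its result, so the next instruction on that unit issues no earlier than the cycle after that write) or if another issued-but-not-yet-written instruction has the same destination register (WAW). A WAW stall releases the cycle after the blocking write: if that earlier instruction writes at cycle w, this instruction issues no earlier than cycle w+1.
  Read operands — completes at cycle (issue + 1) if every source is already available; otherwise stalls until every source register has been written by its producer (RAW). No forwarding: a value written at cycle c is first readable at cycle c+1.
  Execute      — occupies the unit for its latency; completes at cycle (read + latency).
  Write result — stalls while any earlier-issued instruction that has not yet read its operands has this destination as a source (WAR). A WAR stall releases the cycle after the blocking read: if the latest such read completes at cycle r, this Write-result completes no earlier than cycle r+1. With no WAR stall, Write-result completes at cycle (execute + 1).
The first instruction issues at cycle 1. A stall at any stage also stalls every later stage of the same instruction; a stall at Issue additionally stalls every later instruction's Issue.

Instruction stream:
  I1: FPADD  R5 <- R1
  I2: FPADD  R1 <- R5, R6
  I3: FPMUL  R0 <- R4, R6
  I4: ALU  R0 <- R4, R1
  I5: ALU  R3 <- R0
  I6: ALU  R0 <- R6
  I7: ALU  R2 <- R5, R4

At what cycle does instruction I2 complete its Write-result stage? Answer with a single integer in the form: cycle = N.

cycle = 12

[I1] 1/2/5/6
[I2] 7/8/11/12  (struct: FPADD busy until I1 writes@6)
[I3] 8/9/14/15
[I4] 16/17/18/19  (WAW R0: wait I3 write@15)
[I5] 20/21/22/23  (struct: ALU busy until I4 writes@19)
[I6] 24/25/26/27  (struct: ALU busy until I5 writes@23)
[I7] 28/29/30/31  (struct: ALU busy until I6 writes@27)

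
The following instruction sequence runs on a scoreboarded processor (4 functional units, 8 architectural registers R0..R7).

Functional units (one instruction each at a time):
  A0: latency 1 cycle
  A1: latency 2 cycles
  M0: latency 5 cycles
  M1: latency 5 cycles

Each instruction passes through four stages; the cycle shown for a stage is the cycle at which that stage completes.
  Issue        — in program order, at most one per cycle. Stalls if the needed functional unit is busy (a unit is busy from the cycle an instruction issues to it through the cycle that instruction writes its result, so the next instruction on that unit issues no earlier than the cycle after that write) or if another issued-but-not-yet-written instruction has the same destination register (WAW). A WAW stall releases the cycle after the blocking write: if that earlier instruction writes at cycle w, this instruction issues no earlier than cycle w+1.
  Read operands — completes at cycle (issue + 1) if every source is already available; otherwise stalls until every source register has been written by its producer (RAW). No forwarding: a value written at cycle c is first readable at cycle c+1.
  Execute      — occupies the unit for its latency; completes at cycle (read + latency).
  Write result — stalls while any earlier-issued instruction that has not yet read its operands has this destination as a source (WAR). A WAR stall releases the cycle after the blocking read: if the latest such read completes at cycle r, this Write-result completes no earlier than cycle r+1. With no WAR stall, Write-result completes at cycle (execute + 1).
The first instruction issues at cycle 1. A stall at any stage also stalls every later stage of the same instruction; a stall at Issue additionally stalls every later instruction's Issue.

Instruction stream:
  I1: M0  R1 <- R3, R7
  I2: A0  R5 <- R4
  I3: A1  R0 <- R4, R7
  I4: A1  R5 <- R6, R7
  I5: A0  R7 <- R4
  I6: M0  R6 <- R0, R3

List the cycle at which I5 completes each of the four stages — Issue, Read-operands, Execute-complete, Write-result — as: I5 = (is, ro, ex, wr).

[1] I1→M0
[2] I1 RO | I2→A0
[3] I2 RO | I3→A1
[4] I2 EX | I3 RO
[5] I2 WR R5
[6] I3 EX
[7] I1 EX | I3 WR R0
[8] I1 WR R1 | I4→A1
[9] I4 RO | I5→A0
[10] I5 RO | I6→M0
[11] I4 EX | I5 EX | I6 RO
[12] I4 WR R5 | I5 WR R7
[16] I6 EX
[17] I6 WR R6

I5 = (9, 10, 11, 12)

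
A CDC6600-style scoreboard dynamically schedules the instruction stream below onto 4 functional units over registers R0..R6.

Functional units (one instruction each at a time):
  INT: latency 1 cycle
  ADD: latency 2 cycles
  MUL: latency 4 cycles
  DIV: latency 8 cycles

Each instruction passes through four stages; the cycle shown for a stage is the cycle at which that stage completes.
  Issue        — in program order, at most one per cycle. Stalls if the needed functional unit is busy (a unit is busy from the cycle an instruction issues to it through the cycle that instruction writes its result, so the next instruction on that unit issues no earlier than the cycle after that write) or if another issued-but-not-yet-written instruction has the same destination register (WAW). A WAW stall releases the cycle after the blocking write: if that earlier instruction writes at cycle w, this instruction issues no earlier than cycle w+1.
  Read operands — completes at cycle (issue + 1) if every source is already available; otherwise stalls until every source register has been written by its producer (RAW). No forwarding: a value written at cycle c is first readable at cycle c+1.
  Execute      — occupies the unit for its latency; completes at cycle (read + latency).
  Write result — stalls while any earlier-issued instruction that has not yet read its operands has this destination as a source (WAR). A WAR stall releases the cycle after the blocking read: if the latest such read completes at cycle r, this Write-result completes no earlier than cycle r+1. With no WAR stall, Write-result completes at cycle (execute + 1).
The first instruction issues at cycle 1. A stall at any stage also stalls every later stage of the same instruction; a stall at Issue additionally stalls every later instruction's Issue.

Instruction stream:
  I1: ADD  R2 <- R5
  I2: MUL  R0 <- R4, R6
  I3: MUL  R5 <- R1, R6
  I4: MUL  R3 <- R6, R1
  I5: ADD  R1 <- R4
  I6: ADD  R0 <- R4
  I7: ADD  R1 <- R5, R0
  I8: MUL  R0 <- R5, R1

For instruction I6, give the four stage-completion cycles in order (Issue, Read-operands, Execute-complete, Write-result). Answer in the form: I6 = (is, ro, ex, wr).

I6 = (22, 23, 25, 26)

[I1] 1/2/4/5
[I2] 2/3/7/8
[I3] 9/10/14/15  (struct: MUL busy until I2 writes@8)
[I4] 16/17/21/22  (struct: MUL busy until I3 writes@15)
[I5] 17/18/20/21
[I6] 22/23/25/26  (struct: ADD busy until I5 writes@21)
[I7] 27/28/30/31  (struct: ADD busy until I6 writes@26)
[I8] 28/32/36/37  (RAW R1: wait I7 write@31)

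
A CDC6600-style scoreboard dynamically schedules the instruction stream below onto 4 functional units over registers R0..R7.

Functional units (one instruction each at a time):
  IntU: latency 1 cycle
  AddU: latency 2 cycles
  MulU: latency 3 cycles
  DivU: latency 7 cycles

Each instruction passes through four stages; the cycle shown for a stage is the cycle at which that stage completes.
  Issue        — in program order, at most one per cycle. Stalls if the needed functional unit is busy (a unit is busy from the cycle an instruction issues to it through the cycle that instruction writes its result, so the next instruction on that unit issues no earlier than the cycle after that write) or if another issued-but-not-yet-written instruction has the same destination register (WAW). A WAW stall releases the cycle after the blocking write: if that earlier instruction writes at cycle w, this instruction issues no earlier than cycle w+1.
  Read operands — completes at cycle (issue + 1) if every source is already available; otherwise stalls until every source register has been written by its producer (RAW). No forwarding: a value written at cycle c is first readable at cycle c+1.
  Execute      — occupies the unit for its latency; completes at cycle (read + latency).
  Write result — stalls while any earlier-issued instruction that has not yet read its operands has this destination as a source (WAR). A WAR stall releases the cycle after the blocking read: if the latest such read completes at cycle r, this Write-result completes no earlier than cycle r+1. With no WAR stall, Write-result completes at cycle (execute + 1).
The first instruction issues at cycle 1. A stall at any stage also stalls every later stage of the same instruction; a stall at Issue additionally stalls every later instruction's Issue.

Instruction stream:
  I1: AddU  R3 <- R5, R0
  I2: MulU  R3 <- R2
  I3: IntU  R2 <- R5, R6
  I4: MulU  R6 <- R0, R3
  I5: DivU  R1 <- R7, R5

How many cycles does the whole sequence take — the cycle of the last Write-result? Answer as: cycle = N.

t=1  I1 dispatched to AddU
t=2  I1 operands ready
t=4  I1 complete
t=5  R3←I1
t=6  I2 dispatched to MulU
t=7  I2 operands ready · I3 dispatched to IntU
t=8  I3 operands ready
t=9  I3 complete
t=10  I2 complete · R2←I3
t=11  R3←I2
t=12  I4 dispatched to MulU
t=13  I4 operands ready · I5 dispatched to DivU
t=14  I5 operands ready
t=16  I4 complete
t=17  R6←I4
t=21  I5 complete
t=22  R1←I5

cycle = 22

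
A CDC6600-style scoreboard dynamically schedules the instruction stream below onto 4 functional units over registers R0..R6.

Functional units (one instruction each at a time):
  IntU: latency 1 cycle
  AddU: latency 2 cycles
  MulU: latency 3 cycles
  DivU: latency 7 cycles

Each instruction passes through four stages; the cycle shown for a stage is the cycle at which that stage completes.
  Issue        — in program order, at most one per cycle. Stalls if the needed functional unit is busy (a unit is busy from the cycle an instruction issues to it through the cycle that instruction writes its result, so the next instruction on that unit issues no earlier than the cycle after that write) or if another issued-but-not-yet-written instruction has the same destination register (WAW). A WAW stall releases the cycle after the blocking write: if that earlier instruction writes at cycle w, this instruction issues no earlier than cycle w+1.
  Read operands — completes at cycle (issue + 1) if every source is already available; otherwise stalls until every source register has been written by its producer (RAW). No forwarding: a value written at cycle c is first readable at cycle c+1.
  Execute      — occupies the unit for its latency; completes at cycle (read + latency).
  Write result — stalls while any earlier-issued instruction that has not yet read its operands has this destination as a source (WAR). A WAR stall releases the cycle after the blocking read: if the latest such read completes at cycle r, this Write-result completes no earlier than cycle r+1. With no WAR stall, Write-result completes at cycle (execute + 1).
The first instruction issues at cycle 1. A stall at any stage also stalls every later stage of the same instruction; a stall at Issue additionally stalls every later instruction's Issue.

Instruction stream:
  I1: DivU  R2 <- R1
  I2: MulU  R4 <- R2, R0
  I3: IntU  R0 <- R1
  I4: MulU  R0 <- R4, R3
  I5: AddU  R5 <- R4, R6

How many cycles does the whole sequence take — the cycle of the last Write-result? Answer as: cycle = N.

cycle = 21

  I1 | 1 | 2 | 9 | 10
  I2 | 2 | 11 | 14 | 15   RAW R2: wait I1 write@10
  I3 | 3 | 4 | 5 | 12   WAR R0: wait I2 read@11
  I4 | 16 | 17 | 20 | 21   struct: MulU busy until I2 writes@15
  I5 | 17 | 18 | 20 | 21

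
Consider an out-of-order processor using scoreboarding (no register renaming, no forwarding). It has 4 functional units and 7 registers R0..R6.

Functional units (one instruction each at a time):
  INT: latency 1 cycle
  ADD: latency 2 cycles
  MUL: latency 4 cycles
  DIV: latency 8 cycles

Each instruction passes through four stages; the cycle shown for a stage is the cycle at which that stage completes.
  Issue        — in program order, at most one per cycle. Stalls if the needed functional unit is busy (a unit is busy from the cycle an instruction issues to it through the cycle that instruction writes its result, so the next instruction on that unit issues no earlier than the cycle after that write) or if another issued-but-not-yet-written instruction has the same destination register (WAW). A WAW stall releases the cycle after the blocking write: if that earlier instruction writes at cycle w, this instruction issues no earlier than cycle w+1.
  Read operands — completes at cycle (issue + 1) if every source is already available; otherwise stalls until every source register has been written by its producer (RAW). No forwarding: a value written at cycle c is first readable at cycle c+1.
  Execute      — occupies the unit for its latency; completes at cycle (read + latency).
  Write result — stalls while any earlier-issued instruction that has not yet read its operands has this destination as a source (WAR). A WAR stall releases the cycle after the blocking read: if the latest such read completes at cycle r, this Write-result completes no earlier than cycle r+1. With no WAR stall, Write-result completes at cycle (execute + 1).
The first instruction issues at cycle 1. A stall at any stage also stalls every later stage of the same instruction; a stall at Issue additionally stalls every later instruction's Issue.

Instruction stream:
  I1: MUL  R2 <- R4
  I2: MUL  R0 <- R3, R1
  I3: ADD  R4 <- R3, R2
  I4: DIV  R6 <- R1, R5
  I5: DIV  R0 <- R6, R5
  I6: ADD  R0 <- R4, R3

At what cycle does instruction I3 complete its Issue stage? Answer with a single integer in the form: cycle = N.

I1: IS=1 RO=2 EX=6 WR=7
I2: IS=8 RO=9 EX=13 WR=14  [struct: MUL busy until I1 writes@7]
I3: IS=9 RO=10 EX=12 WR=13
I4: IS=10 RO=11 EX=19 WR=20
I5: IS=21 RO=22 EX=30 WR=31  [struct: DIV busy until I4 writes@20]
I6: IS=32 RO=33 EX=35 WR=36  [WAW R0: wait I5 write@31]

cycle = 9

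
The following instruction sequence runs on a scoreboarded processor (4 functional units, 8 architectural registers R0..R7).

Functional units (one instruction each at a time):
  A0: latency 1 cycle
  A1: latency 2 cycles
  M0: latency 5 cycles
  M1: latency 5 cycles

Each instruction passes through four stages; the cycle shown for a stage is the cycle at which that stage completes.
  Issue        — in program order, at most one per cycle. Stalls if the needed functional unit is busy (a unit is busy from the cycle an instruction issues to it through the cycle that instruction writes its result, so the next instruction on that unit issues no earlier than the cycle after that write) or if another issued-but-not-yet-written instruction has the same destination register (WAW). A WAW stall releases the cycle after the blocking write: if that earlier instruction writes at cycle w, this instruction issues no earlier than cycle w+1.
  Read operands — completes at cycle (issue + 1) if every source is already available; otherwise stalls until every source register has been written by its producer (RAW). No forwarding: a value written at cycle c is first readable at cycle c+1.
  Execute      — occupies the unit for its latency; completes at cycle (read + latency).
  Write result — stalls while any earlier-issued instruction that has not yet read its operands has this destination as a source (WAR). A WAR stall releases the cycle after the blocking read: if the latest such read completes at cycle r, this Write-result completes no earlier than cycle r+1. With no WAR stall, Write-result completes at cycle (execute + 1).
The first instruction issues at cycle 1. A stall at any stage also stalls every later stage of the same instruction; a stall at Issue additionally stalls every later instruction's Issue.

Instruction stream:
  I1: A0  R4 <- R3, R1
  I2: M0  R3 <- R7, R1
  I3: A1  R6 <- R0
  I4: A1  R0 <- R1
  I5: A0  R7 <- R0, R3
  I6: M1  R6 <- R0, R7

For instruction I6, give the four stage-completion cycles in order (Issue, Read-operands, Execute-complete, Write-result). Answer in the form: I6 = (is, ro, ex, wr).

[I1] 1/2/3/4
[I2] 2/3/8/9
[I3] 3/4/6/7
[I4] 8/9/11/12  (struct: A1 busy until I3 writes@7)
[I5] 9/13/14/15  (RAW R0: wait I4 write@12)
[I6] 10/16/21/22  (RAW R7: wait I5 write@15)

I6 = (10, 16, 21, 22)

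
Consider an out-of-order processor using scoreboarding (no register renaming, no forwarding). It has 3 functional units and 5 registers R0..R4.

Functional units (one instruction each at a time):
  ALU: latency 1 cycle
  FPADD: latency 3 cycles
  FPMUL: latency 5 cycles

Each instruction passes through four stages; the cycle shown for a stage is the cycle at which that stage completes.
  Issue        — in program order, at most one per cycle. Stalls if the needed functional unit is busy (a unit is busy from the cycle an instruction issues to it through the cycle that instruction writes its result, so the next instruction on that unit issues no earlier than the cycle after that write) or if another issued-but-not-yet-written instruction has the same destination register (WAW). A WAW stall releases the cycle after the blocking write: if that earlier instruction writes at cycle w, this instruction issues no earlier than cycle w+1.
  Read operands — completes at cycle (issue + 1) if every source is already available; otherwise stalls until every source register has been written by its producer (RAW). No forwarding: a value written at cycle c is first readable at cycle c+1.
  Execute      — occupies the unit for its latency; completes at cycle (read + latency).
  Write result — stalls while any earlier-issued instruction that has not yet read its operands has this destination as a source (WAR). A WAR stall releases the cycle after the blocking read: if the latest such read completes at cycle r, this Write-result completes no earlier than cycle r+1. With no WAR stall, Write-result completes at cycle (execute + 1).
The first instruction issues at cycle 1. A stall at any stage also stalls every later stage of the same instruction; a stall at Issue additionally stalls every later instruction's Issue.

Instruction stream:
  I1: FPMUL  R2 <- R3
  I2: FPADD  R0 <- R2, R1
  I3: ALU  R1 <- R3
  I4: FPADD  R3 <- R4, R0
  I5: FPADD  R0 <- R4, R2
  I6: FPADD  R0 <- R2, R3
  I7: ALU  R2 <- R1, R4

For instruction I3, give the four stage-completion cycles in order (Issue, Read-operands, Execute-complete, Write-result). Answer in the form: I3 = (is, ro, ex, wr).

I3 = (3, 4, 5, 10)

  I1 | 1 | 2 | 7 | 8
  I2 | 2 | 9 | 12 | 13   RAW R2: wait I1 write@8
  I3 | 3 | 4 | 5 | 10   WAR R1: wait I2 read@9
  I4 | 14 | 15 | 18 | 19   struct: FPADD busy until I2 writes@13
  I5 | 20 | 21 | 24 | 25   struct: FPADD busy until I4 writes@19
  I6 | 26 | 27 | 30 | 31   struct: FPADD busy until I5 writes@25
  I7 | 27 | 28 | 29 | 30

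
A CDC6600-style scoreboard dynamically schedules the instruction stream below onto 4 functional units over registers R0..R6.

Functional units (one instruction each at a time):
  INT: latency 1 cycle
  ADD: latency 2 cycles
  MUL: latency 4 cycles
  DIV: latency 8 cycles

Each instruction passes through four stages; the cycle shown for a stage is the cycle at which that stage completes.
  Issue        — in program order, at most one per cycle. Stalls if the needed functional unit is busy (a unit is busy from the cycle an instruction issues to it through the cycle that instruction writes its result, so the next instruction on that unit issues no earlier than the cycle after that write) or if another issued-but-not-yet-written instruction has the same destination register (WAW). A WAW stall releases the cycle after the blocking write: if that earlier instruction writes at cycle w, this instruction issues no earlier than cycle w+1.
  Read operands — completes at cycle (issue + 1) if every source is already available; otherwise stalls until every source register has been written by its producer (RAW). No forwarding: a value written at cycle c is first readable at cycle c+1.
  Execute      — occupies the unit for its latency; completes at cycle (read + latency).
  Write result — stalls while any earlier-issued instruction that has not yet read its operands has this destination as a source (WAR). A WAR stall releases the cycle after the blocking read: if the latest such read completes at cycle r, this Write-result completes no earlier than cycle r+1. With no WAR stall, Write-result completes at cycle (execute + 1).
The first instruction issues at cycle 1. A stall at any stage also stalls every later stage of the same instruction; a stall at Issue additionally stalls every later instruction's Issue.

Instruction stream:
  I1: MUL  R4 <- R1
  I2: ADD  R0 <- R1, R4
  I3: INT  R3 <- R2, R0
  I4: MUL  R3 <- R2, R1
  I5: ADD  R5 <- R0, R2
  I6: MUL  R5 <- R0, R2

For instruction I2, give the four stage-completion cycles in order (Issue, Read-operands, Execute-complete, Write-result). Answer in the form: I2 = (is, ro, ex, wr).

[I1] 1/2/6/7
[I2] 2/8/10/11  (RAW R4: wait I1 write@7)
[I3] 3/12/13/14  (RAW R0: wait I2 write@11)
[I4] 15/16/20/21  (WAW R3: wait I3 write@14)
[I5] 16/17/19/20
[I6] 22/23/27/28  (struct: MUL busy until I4 writes@21)

I2 = (2, 8, 10, 11)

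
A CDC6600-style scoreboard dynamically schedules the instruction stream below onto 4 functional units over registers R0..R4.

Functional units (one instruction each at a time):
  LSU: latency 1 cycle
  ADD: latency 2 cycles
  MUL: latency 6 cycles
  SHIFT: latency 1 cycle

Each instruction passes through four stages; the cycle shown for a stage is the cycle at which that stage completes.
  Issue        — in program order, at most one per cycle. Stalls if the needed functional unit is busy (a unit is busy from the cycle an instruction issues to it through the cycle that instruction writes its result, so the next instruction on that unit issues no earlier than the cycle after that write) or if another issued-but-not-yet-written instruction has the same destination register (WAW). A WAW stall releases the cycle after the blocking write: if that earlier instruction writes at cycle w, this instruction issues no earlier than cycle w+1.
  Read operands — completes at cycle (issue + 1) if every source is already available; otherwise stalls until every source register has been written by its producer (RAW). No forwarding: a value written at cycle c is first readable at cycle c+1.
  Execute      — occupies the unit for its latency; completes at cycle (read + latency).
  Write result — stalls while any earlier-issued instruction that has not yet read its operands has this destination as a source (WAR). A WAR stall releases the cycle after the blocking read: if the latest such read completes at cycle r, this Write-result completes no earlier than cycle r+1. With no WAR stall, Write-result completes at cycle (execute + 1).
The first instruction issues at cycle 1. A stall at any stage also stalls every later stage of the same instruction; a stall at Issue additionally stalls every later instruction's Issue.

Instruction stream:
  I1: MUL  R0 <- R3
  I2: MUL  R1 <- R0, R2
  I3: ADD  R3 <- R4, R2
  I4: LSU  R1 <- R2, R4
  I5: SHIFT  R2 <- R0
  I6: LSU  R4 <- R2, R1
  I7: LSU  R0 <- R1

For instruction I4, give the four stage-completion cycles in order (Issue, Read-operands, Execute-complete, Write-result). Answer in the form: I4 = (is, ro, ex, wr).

I4 = (19, 20, 21, 22)

t=1  I1→MUL
t=2  I1 RO
t=8  I1 EX
t=9  I1 WR R0
t=10  I2→MUL
t=11  I2 RO; I3→ADD
t=12  I3 RO
t=14  I3 EX
t=15  I3 WR R3
t=17  I2 EX
t=18  I2 WR R1
t=19  I4→LSU
t=20  I4 RO; I5→SHIFT
t=21  I4 EX; I5 RO
t=22  I4 WR R1; I5 EX
t=23  I5 WR R2; I6→LSU
t=24  I6 RO
t=25  I6 EX
t=26  I6 WR R4
t=27  I7→LSU
t=28  I7 RO
t=29  I7 EX
t=30  I7 WR R0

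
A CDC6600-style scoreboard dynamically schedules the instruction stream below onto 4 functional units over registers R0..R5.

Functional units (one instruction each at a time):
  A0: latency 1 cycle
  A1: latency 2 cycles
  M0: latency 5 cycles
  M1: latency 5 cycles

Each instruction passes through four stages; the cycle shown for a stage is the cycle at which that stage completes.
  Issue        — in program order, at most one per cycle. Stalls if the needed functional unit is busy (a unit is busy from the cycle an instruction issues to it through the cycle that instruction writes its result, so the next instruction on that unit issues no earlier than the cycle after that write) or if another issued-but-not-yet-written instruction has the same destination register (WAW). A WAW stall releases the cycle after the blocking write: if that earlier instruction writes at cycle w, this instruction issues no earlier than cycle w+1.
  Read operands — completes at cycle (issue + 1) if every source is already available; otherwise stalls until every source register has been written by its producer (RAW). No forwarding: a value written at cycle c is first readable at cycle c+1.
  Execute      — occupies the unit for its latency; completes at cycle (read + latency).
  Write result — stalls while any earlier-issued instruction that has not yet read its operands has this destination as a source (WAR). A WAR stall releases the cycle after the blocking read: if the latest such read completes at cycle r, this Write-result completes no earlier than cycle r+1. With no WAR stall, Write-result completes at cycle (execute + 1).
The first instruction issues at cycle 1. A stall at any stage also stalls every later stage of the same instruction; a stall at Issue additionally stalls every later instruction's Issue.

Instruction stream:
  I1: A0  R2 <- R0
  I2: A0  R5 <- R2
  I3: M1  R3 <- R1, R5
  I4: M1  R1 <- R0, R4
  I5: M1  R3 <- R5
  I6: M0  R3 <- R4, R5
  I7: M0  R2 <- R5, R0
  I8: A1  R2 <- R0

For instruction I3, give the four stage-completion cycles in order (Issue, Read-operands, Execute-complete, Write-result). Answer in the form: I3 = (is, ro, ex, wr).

I3 = (6, 9, 14, 15)

cycle 1: I1 issues→A0
cycle 2: I1 reads
cycle 3: I1 exec-done
cycle 4: I1 writes R2
cycle 5: I2 issues→A0
cycle 6: I2 reads, I3 issues→M1
cycle 7: I2 exec-done
cycle 8: I2 writes R5
cycle 9: I3 reads
cycle 14: I3 exec-done
cycle 15: I3 writes R3
cycle 16: I4 issues→M1
cycle 17: I4 reads
cycle 22: I4 exec-done
cycle 23: I4 writes R1
cycle 24: I5 issues→M1
cycle 25: I5 reads
cycle 30: I5 exec-done
cycle 31: I5 writes R3
cycle 32: I6 issues→M0
cycle 33: I6 reads
cycle 38: I6 exec-done
cycle 39: I6 writes R3
cycle 40: I7 issues→M0
cycle 41: I7 reads
cycle 46: I7 exec-done
cycle 47: I7 writes R2
cycle 48: I8 issues→A1
cycle 49: I8 reads
cycle 51: I8 exec-done
cycle 52: I8 writes R2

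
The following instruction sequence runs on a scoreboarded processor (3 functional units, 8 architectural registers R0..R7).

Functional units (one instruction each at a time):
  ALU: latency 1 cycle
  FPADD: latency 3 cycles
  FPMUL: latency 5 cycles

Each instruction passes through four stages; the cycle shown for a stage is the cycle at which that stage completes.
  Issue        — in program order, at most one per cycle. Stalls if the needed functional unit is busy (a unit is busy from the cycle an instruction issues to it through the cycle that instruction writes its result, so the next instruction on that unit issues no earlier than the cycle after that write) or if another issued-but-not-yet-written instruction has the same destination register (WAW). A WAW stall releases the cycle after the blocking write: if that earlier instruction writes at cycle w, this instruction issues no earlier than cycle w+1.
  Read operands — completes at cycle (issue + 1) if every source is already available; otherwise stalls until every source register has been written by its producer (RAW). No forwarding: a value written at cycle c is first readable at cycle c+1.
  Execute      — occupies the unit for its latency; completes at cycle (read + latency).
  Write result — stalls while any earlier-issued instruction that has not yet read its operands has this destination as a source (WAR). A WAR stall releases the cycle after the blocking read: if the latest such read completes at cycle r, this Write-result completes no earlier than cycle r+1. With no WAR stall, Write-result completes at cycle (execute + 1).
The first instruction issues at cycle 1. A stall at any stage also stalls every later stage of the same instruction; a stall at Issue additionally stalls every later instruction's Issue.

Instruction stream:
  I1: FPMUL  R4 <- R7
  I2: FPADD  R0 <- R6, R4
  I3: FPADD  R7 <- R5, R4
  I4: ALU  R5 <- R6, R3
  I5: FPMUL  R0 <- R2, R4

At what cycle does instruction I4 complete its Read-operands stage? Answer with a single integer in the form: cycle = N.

1) issue 1, read 2, done 7, write 8
2) issue 2, read 9, done 12, write 13  <RAW R4: wait I1 write@8>
3) issue 14, read 15, done 18, write 19  <struct: FPADD busy until I2 writes@13>
4) issue 15, read 16, done 17, write 18
5) issue 16, read 17, done 22, write 23

cycle = 16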